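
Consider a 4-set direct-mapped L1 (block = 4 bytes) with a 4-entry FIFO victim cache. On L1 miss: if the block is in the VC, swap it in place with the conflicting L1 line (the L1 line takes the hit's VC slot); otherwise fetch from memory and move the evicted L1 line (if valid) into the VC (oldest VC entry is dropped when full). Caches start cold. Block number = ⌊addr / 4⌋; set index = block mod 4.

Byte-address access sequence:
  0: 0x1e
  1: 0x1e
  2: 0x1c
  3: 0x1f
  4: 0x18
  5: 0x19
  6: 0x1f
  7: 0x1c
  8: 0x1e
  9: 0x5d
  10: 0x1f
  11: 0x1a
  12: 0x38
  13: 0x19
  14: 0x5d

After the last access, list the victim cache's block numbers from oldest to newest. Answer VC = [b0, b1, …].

  [0] addr=0x1e blk=7 s=3: MISS | VC []
  [1] addr=0x1e blk=7 s=3: L1-HIT | VC []
  [2] addr=0x1c blk=7 s=3: L1-HIT | VC []
  [3] addr=0x1f blk=7 s=3: L1-HIT | VC []
  [4] addr=0x18 blk=6 s=2: MISS | VC []
  [5] addr=0x19 blk=6 s=2: L1-HIT | VC []
  [6] addr=0x1f blk=7 s=3: L1-HIT | VC []
  [7] addr=0x1c blk=7 s=3: L1-HIT | VC []
  [8] addr=0x1e blk=7 s=3: L1-HIT | VC []
  [9] addr=0x5d blk=23 s=3: MISS | VC [7]
  [10] addr=0x1f blk=7 s=3: VC-HIT | VC [23]
  [11] addr=0x1a blk=6 s=2: L1-HIT | VC [23]
  [12] addr=0x38 blk=14 s=2: MISS | VC [23, 6]
  [13] addr=0x19 blk=6 s=2: VC-HIT | VC [23, 14]
  [14] addr=0x5d blk=23 s=3: VC-HIT | VC [7, 14]

VC = [7, 14]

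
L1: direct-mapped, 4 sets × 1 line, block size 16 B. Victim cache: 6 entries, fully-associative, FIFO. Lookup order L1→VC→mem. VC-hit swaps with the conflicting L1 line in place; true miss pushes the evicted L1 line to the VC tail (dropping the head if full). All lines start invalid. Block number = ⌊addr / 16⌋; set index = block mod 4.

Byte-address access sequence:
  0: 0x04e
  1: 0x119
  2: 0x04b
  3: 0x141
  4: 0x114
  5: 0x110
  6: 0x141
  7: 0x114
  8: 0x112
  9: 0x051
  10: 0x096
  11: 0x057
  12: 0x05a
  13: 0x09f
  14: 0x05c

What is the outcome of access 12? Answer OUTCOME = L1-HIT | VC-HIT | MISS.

OUTCOME = L1-HIT

  [0] addr=0x4e blk=4 s=0: MISS | VC []
  [1] addr=0x119 blk=17 s=1: MISS | VC []
  [2] addr=0x4b blk=4 s=0: L1-HIT | VC []
  [3] addr=0x141 blk=20 s=0: MISS | VC [4]
  [4] addr=0x114 blk=17 s=1: L1-HIT | VC [4]
  [5] addr=0x110 blk=17 s=1: L1-HIT | VC [4]
  [6] addr=0x141 blk=20 s=0: L1-HIT | VC [4]
  [7] addr=0x114 blk=17 s=1: L1-HIT | VC [4]
  [8] addr=0x112 blk=17 s=1: L1-HIT | VC [4]
  [9] addr=0x51 blk=5 s=1: MISS | VC [4, 17]
  [10] addr=0x96 blk=9 s=1: MISS | VC [4, 17, 5]
  [11] addr=0x57 blk=5 s=1: VC-HIT | VC [4, 17, 9]
  [12] addr=0x5a blk=5 s=1: L1-HIT | VC [4, 17, 9]
  [13] addr=0x9f blk=9 s=1: VC-HIT | VC [4, 17, 5]
  [14] addr=0x5c blk=5 s=1: VC-HIT | VC [4, 17, 9]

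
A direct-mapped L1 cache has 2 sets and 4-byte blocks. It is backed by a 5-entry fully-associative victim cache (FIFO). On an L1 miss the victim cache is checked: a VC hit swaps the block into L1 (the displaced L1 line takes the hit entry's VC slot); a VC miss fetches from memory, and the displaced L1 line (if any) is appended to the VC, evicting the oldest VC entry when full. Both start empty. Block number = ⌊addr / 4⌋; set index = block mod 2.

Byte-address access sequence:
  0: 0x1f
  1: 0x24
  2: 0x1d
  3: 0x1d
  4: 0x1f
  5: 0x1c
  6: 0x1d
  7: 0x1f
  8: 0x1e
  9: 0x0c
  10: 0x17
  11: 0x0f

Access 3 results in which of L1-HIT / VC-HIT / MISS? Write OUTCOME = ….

OUTCOME = L1-HIT

  [0] addr=0x1f blk=7 s=1: MISS | VC []
  [1] addr=0x24 blk=9 s=1: MISS | VC [7]
  [2] addr=0x1d blk=7 s=1: VC-HIT | VC [9]
  [3] addr=0x1d blk=7 s=1: L1-HIT | VC [9]
  [4] addr=0x1f blk=7 s=1: L1-HIT | VC [9]
  [5] addr=0x1c blk=7 s=1: L1-HIT | VC [9]
  [6] addr=0x1d blk=7 s=1: L1-HIT | VC [9]
  [7] addr=0x1f blk=7 s=1: L1-HIT | VC [9]
  [8] addr=0x1e blk=7 s=1: L1-HIT | VC [9]
  [9] addr=0xc blk=3 s=1: MISS | VC [9, 7]
  [10] addr=0x17 blk=5 s=1: MISS | VC [9, 7, 3]
  [11] addr=0xf blk=3 s=1: VC-HIT | VC [9, 7, 5]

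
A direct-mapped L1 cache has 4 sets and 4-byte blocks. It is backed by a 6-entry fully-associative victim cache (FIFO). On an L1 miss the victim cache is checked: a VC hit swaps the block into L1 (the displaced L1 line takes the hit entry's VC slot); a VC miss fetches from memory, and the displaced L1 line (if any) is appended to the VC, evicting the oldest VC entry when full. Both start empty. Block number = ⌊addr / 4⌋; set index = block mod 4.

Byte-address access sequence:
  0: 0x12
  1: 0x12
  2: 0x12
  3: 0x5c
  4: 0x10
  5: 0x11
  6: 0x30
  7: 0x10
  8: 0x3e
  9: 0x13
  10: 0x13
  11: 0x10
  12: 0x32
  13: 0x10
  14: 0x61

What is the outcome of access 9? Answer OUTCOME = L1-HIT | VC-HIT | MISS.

OUTCOME = L1-HIT

  [0] addr=0x12 blk=4 s=0: MISS | VC []
  [1] addr=0x12 blk=4 s=0: L1-HIT | VC []
  [2] addr=0x12 blk=4 s=0: L1-HIT | VC []
  [3] addr=0x5c blk=23 s=3: MISS | VC []
  [4] addr=0x10 blk=4 s=0: L1-HIT | VC []
  [5] addr=0x11 blk=4 s=0: L1-HIT | VC []
  [6] addr=0x30 blk=12 s=0: MISS | VC [4]
  [7] addr=0x10 blk=4 s=0: VC-HIT | VC [12]
  [8] addr=0x3e blk=15 s=3: MISS | VC [12, 23]
  [9] addr=0x13 blk=4 s=0: L1-HIT | VC [12, 23]
  [10] addr=0x13 blk=4 s=0: L1-HIT | VC [12, 23]
  [11] addr=0x10 blk=4 s=0: L1-HIT | VC [12, 23]
  [12] addr=0x32 blk=12 s=0: VC-HIT | VC [4, 23]
  [13] addr=0x10 blk=4 s=0: VC-HIT | VC [12, 23]
  [14] addr=0x61 blk=24 s=0: MISS | VC [12, 23, 4]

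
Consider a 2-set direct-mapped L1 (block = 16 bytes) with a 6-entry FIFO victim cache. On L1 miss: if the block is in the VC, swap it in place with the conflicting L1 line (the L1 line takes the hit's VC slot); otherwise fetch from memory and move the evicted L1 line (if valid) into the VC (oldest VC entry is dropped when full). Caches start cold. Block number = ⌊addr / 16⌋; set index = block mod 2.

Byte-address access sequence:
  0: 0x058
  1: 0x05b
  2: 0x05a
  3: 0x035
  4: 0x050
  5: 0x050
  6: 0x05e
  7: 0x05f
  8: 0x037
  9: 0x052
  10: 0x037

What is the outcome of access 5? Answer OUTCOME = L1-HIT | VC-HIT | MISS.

OUTCOME = L1-HIT

#0 0x58→b5/s1 MISS; vc=[]
#1 0x5b→b5/s1 L1-HIT; vc=[]
#2 0x5a→b5/s1 L1-HIT; vc=[]
#3 0x35→b3/s1 MISS; vc=[5]
#4 0x50→b5/s1 VC-HIT; vc=[3]
#5 0x50→b5/s1 L1-HIT; vc=[3]
#6 0x5e→b5/s1 L1-HIT; vc=[3]
#7 0x5f→b5/s1 L1-HIT; vc=[3]
#8 0x37→b3/s1 VC-HIT; vc=[5]
#9 0x52→b5/s1 VC-HIT; vc=[3]
#10 0x37→b3/s1 VC-HIT; vc=[5]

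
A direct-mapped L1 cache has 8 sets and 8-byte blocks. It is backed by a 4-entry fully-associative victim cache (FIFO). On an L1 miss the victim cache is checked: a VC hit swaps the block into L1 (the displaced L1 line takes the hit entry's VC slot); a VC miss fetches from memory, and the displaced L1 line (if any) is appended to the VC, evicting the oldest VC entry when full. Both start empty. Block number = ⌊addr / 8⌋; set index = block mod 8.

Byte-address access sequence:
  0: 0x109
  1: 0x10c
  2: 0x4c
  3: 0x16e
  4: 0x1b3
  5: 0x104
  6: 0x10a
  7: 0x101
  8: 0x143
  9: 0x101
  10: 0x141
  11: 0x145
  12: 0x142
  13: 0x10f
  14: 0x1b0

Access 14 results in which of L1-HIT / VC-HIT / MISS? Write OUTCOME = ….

OUTCOME = L1-HIT

0: 0x109 (blk 33, set 1) → MISS  vc=[]
1: 0x10c (blk 33, set 1) → L1-HIT  vc=[]
2: 0x4c (blk 9, set 1) → MISS  vc=[33]
3: 0x16e (blk 45, set 5) → MISS  vc=[33]
4: 0x1b3 (blk 54, set 6) → MISS  vc=[33]
5: 0x104 (blk 32, set 0) → MISS  vc=[33]
6: 0x10a (blk 33, set 1) → VC-HIT  vc=[9]
7: 0x101 (blk 32, set 0) → L1-HIT  vc=[9]
8: 0x143 (blk 40, set 0) → MISS  vc=[9, 32]
9: 0x101 (blk 32, set 0) → VC-HIT  vc=[9, 40]
10: 0x141 (blk 40, set 0) → VC-HIT  vc=[9, 32]
11: 0x145 (blk 40, set 0) → L1-HIT  vc=[9, 32]
12: 0x142 (blk 40, set 0) → L1-HIT  vc=[9, 32]
13: 0x10f (blk 33, set 1) → L1-HIT  vc=[9, 32]
14: 0x1b0 (blk 54, set 6) → L1-HIT  vc=[9, 32]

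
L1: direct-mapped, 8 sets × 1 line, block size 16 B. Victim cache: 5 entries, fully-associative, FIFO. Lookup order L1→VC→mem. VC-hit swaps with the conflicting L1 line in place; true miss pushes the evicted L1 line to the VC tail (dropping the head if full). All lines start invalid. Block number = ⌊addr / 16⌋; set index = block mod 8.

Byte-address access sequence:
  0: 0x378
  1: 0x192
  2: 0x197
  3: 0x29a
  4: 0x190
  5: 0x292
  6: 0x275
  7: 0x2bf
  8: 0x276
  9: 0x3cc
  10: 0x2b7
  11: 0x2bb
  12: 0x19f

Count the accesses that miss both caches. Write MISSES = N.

MISSES = 6

#0 0x378→b55/s7 MISS; vc=[]
#1 0x192→b25/s1 MISS; vc=[]
#2 0x197→b25/s1 L1-HIT; vc=[]
#3 0x29a→b41/s1 MISS; vc=[25]
#4 0x190→b25/s1 VC-HIT; vc=[41]
#5 0x292→b41/s1 VC-HIT; vc=[25]
#6 0x275→b39/s7 MISS; vc=[25,55]
#7 0x2bf→b43/s3 MISS; vc=[25,55]
#8 0x276→b39/s7 L1-HIT; vc=[25,55]
#9 0x3cc→b60/s4 MISS; vc=[25,55]
#10 0x2b7→b43/s3 L1-HIT; vc=[25,55]
#11 0x2bb→b43/s3 L1-HIT; vc=[25,55]
#12 0x19f→b25/s1 VC-HIT; vc=[41,55]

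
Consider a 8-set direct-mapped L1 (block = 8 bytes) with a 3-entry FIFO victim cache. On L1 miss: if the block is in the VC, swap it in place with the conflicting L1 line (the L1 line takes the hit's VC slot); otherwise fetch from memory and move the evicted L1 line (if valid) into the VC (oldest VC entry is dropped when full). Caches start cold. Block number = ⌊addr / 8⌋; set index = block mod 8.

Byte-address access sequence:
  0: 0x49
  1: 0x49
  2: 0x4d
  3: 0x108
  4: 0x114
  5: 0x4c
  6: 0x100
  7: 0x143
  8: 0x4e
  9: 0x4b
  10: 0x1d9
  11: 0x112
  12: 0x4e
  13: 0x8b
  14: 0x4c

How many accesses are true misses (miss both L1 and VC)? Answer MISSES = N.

MISSES = 7

  [0] addr=0x49 blk=9 s=1: MISS | VC []
  [1] addr=0x49 blk=9 s=1: L1-HIT | VC []
  [2] addr=0x4d blk=9 s=1: L1-HIT | VC []
  [3] addr=0x108 blk=33 s=1: MISS | VC [9]
  [4] addr=0x114 blk=34 s=2: MISS | VC [9]
  [5] addr=0x4c blk=9 s=1: VC-HIT | VC [33]
  [6] addr=0x100 blk=32 s=0: MISS | VC [33]
  [7] addr=0x143 blk=40 s=0: MISS | VC [33, 32]
  [8] addr=0x4e blk=9 s=1: L1-HIT | VC [33, 32]
  [9] addr=0x4b blk=9 s=1: L1-HIT | VC [33, 32]
  [10] addr=0x1d9 blk=59 s=3: MISS | VC [33, 32]
  [11] addr=0x112 blk=34 s=2: L1-HIT | VC [33, 32]
  [12] addr=0x4e blk=9 s=1: L1-HIT | VC [33, 32]
  [13] addr=0x8b blk=17 s=1: MISS | VC [33, 32, 9]
  [14] addr=0x4c blk=9 s=1: VC-HIT | VC [33, 32, 17]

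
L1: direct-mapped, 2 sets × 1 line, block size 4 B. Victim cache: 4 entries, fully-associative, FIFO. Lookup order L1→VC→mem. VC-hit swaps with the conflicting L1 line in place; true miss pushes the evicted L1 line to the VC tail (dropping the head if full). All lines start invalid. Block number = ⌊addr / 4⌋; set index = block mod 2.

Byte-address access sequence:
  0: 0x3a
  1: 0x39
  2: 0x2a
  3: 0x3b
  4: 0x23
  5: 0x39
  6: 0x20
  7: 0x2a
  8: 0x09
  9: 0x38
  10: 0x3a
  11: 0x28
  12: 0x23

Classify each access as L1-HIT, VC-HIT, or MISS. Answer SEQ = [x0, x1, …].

SEQ = [MISS, L1-HIT, MISS, VC-HIT, MISS, VC-HIT, VC-HIT, VC-HIT, MISS, VC-HIT, L1-HIT, VC-HIT, VC-HIT]

0: 0x3a (blk 14, set 0) → MISS  vc=[]
1: 0x39 (blk 14, set 0) → L1-HIT  vc=[]
2: 0x2a (blk 10, set 0) → MISS  vc=[14]
3: 0x3b (blk 14, set 0) → VC-HIT  vc=[10]
4: 0x23 (blk 8, set 0) → MISS  vc=[10, 14]
5: 0x39 (blk 14, set 0) → VC-HIT  vc=[10, 8]
6: 0x20 (blk 8, set 0) → VC-HIT  vc=[10, 14]
7: 0x2a (blk 10, set 0) → VC-HIT  vc=[8, 14]
8: 0x9 (blk 2, set 0) → MISS  vc=[8, 14, 10]
9: 0x38 (blk 14, set 0) → VC-HIT  vc=[8, 2, 10]
10: 0x3a (blk 14, set 0) → L1-HIT  vc=[8, 2, 10]
11: 0x28 (blk 10, set 0) → VC-HIT  vc=[8, 2, 14]
12: 0x23 (blk 8, set 0) → VC-HIT  vc=[10, 2, 14]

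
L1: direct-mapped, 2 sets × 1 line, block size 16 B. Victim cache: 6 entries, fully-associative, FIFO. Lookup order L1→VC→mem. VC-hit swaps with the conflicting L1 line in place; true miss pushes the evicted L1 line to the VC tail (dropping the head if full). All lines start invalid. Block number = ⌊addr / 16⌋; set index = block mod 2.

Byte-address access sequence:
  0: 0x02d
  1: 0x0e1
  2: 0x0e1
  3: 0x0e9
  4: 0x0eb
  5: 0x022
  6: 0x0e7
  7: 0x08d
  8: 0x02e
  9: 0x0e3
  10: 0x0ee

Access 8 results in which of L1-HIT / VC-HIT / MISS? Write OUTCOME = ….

0: 0x2d (blk 2, set 0) → MISS  vc=[]
1: 0xe1 (blk 14, set 0) → MISS  vc=[2]
2: 0xe1 (blk 14, set 0) → L1-HIT  vc=[2]
3: 0xe9 (blk 14, set 0) → L1-HIT  vc=[2]
4: 0xeb (blk 14, set 0) → L1-HIT  vc=[2]
5: 0x22 (blk 2, set 0) → VC-HIT  vc=[14]
6: 0xe7 (blk 14, set 0) → VC-HIT  vc=[2]
7: 0x8d (blk 8, set 0) → MISS  vc=[2, 14]
8: 0x2e (blk 2, set 0) → VC-HIT  vc=[8, 14]
9: 0xe3 (blk 14, set 0) → VC-HIT  vc=[8, 2]
10: 0xee (blk 14, set 0) → L1-HIT  vc=[8, 2]

OUTCOME = VC-HIT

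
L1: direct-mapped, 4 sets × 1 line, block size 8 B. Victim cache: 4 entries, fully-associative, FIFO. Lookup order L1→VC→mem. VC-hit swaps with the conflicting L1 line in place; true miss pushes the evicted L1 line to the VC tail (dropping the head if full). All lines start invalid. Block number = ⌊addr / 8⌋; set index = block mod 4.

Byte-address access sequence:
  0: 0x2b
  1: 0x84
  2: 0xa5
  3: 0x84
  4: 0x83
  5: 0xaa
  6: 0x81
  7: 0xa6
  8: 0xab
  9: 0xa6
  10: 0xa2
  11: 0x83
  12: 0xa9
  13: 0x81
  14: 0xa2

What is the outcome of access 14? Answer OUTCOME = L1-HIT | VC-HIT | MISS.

0: 0x2b (blk 5, set 1) → MISS  vc=[]
1: 0x84 (blk 16, set 0) → MISS  vc=[]
2: 0xa5 (blk 20, set 0) → MISS  vc=[16]
3: 0x84 (blk 16, set 0) → VC-HIT  vc=[20]
4: 0x83 (blk 16, set 0) → L1-HIT  vc=[20]
5: 0xaa (blk 21, set 1) → MISS  vc=[20, 5]
6: 0x81 (blk 16, set 0) → L1-HIT  vc=[20, 5]
7: 0xa6 (blk 20, set 0) → VC-HIT  vc=[16, 5]
8: 0xab (blk 21, set 1) → L1-HIT  vc=[16, 5]
9: 0xa6 (blk 20, set 0) → L1-HIT  vc=[16, 5]
10: 0xa2 (blk 20, set 0) → L1-HIT  vc=[16, 5]
11: 0x83 (blk 16, set 0) → VC-HIT  vc=[20, 5]
12: 0xa9 (blk 21, set 1) → L1-HIT  vc=[20, 5]
13: 0x81 (blk 16, set 0) → L1-HIT  vc=[20, 5]
14: 0xa2 (blk 20, set 0) → VC-HIT  vc=[16, 5]

OUTCOME = VC-HIT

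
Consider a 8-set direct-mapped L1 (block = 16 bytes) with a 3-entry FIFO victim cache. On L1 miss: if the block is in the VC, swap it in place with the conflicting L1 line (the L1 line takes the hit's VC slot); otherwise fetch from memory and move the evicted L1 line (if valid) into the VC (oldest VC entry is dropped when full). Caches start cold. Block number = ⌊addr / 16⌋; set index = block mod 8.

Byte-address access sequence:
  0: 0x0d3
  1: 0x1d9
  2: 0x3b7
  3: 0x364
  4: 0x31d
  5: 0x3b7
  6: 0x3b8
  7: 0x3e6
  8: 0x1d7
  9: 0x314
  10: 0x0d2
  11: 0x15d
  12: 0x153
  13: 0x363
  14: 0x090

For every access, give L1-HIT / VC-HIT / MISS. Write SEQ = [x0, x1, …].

#0 0xd3→b13/s5 MISS; vc=[]
#1 0x1d9→b29/s5 MISS; vc=[13]
#2 0x3b7→b59/s3 MISS; vc=[13]
#3 0x364→b54/s6 MISS; vc=[13]
#4 0x31d→b49/s1 MISS; vc=[13]
#5 0x3b7→b59/s3 L1-HIT; vc=[13]
#6 0x3b8→b59/s3 L1-HIT; vc=[13]
#7 0x3e6→b62/s6 MISS; vc=[13,54]
#8 0x1d7→b29/s5 L1-HIT; vc=[13,54]
#9 0x314→b49/s1 L1-HIT; vc=[13,54]
#10 0xd2→b13/s5 VC-HIT; vc=[29,54]
#11 0x15d→b21/s5 MISS; vc=[29,54,13]
#12 0x153→b21/s5 L1-HIT; vc=[29,54,13]
#13 0x363→b54/s6 VC-HIT; vc=[29,62,13]
#14 0x90→b9/s1 MISS; vc=[62,13,49]

SEQ = [MISS, MISS, MISS, MISS, MISS, L1-HIT, L1-HIT, MISS, L1-HIT, L1-HIT, VC-HIT, MISS, L1-HIT, VC-HIT, MISS]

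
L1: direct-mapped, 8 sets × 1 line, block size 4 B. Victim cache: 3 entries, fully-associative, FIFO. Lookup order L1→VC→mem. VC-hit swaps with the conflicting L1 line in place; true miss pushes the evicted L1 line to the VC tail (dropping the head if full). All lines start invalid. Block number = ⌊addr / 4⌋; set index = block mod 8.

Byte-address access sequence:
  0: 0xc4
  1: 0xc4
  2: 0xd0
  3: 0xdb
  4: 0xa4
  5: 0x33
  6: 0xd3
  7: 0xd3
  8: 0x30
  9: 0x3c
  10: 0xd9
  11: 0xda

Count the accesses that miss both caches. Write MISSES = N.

#0 0xc4→b49/s1 MISS; vc=[]
#1 0xc4→b49/s1 L1-HIT; vc=[]
#2 0xd0→b52/s4 MISS; vc=[]
#3 0xdb→b54/s6 MISS; vc=[]
#4 0xa4→b41/s1 MISS; vc=[49]
#5 0x33→b12/s4 MISS; vc=[49,52]
#6 0xd3→b52/s4 VC-HIT; vc=[49,12]
#7 0xd3→b52/s4 L1-HIT; vc=[49,12]
#8 0x30→b12/s4 VC-HIT; vc=[49,52]
#9 0x3c→b15/s7 MISS; vc=[49,52]
#10 0xd9→b54/s6 L1-HIT; vc=[49,52]
#11 0xda→b54/s6 L1-HIT; vc=[49,52]

MISSES = 6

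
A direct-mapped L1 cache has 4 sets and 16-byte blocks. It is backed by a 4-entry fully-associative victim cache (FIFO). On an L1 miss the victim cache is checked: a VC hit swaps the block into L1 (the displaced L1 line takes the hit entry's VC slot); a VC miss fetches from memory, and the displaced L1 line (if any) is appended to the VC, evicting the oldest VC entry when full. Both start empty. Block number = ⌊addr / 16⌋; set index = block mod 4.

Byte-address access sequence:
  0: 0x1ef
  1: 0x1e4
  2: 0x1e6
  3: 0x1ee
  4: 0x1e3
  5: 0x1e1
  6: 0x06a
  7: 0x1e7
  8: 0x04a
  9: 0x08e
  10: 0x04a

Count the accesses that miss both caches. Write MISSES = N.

#0 0x1ef→b30/s2 MISS; vc=[]
#1 0x1e4→b30/s2 L1-HIT; vc=[]
#2 0x1e6→b30/s2 L1-HIT; vc=[]
#3 0x1ee→b30/s2 L1-HIT; vc=[]
#4 0x1e3→b30/s2 L1-HIT; vc=[]
#5 0x1e1→b30/s2 L1-HIT; vc=[]
#6 0x6a→b6/s2 MISS; vc=[30]
#7 0x1e7→b30/s2 VC-HIT; vc=[6]
#8 0x4a→b4/s0 MISS; vc=[6]
#9 0x8e→b8/s0 MISS; vc=[6,4]
#10 0x4a→b4/s0 VC-HIT; vc=[6,8]

MISSES = 4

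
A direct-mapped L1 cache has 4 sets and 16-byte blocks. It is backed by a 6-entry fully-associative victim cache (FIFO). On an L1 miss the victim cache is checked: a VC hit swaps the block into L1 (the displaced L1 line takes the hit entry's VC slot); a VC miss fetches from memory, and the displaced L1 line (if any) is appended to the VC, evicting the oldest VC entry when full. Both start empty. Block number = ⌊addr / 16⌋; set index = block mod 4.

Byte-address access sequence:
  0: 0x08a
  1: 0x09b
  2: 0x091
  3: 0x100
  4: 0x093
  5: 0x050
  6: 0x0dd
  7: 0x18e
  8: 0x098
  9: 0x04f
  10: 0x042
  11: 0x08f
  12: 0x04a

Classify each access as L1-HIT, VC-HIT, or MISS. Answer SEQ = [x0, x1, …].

  [0] addr=0x8a blk=8 s=0: MISS | VC []
  [1] addr=0x9b blk=9 s=1: MISS | VC []
  [2] addr=0x91 blk=9 s=1: L1-HIT | VC []
  [3] addr=0x100 blk=16 s=0: MISS | VC [8]
  [4] addr=0x93 blk=9 s=1: L1-HIT | VC [8]
  [5] addr=0x50 blk=5 s=1: MISS | VC [8, 9]
  [6] addr=0xdd blk=13 s=1: MISS | VC [8, 9, 5]
  [7] addr=0x18e blk=24 s=0: MISS | VC [8, 9, 5, 16]
  [8] addr=0x98 blk=9 s=1: VC-HIT | VC [8, 13, 5, 16]
  [9] addr=0x4f blk=4 s=0: MISS | VC [8, 13, 5, 16, 24]
  [10] addr=0x42 blk=4 s=0: L1-HIT | VC [8, 13, 5, 16, 24]
  [11] addr=0x8f blk=8 s=0: VC-HIT | VC [4, 13, 5, 16, 24]
  [12] addr=0x4a blk=4 s=0: VC-HIT | VC [8, 13, 5, 16, 24]

SEQ = [MISS, MISS, L1-HIT, MISS, L1-HIT, MISS, MISS, MISS, VC-HIT, MISS, L1-HIT, VC-HIT, VC-HIT]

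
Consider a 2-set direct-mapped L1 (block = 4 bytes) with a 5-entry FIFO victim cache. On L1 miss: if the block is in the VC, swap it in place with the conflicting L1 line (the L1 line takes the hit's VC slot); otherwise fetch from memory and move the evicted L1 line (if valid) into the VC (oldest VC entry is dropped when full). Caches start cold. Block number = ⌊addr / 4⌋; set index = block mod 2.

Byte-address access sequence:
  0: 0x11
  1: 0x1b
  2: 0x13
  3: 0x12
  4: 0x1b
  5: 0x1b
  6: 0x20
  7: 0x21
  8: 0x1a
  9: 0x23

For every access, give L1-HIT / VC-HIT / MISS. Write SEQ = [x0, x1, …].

SEQ = [MISS, MISS, VC-HIT, L1-HIT, VC-HIT, L1-HIT, MISS, L1-HIT, VC-HIT, VC-HIT]

0: 0x11 (blk 4, set 0) → MISS  vc=[]
1: 0x1b (blk 6, set 0) → MISS  vc=[4]
2: 0x13 (blk 4, set 0) → VC-HIT  vc=[6]
3: 0x12 (blk 4, set 0) → L1-HIT  vc=[6]
4: 0x1b (blk 6, set 0) → VC-HIT  vc=[4]
5: 0x1b (blk 6, set 0) → L1-HIT  vc=[4]
6: 0x20 (blk 8, set 0) → MISS  vc=[4, 6]
7: 0x21 (blk 8, set 0) → L1-HIT  vc=[4, 6]
8: 0x1a (blk 6, set 0) → VC-HIT  vc=[4, 8]
9: 0x23 (blk 8, set 0) → VC-HIT  vc=[4, 6]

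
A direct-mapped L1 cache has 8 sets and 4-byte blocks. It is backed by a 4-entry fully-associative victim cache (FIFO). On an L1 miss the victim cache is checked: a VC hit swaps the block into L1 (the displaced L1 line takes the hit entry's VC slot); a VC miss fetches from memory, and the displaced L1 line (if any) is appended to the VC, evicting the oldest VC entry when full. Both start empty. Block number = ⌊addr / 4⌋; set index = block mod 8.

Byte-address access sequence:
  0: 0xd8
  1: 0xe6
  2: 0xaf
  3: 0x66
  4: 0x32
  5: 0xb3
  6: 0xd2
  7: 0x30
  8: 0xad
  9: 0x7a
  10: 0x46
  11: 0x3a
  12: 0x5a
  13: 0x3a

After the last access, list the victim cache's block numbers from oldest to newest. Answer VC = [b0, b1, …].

VC = [54, 25, 30, 22]

0: 0xd8 (blk 54, set 6) → MISS  vc=[]
1: 0xe6 (blk 57, set 1) → MISS  vc=[]
2: 0xaf (blk 43, set 3) → MISS  vc=[]
3: 0x66 (blk 25, set 1) → MISS  vc=[57]
4: 0x32 (blk 12, set 4) → MISS  vc=[57]
5: 0xb3 (blk 44, set 4) → MISS  vc=[57, 12]
6: 0xd2 (blk 52, set 4) → MISS  vc=[57, 12, 44]
7: 0x30 (blk 12, set 4) → VC-HIT  vc=[57, 52, 44]
8: 0xad (blk 43, set 3) → L1-HIT  vc=[57, 52, 44]
9: 0x7a (blk 30, set 6) → MISS  vc=[57, 52, 44, 54]
10: 0x46 (blk 17, set 1) → MISS  vc=[52, 44, 54, 25]
11: 0x3a (blk 14, set 6) → MISS  vc=[44, 54, 25, 30]
12: 0x5a (blk 22, set 6) → MISS  vc=[54, 25, 30, 14]
13: 0x3a (blk 14, set 6) → VC-HIT  vc=[54, 25, 30, 22]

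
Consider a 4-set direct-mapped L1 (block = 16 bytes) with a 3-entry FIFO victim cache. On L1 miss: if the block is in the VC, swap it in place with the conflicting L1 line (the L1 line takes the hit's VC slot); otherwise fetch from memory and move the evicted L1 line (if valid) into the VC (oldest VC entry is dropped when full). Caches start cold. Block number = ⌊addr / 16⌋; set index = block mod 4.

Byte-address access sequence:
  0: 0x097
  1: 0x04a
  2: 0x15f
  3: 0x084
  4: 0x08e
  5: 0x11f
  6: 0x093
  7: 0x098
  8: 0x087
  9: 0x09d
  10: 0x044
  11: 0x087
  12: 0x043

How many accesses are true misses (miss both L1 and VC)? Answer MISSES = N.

0: 0x97 (blk 9, set 1) → MISS  vc=[]
1: 0x4a (blk 4, set 0) → MISS  vc=[]
2: 0x15f (blk 21, set 1) → MISS  vc=[9]
3: 0x84 (blk 8, set 0) → MISS  vc=[9, 4]
4: 0x8e (blk 8, set 0) → L1-HIT  vc=[9, 4]
5: 0x11f (blk 17, set 1) → MISS  vc=[9, 4, 21]
6: 0x93 (blk 9, set 1) → VC-HIT  vc=[17, 4, 21]
7: 0x98 (blk 9, set 1) → L1-HIT  vc=[17, 4, 21]
8: 0x87 (blk 8, set 0) → L1-HIT  vc=[17, 4, 21]
9: 0x9d (blk 9, set 1) → L1-HIT  vc=[17, 4, 21]
10: 0x44 (blk 4, set 0) → VC-HIT  vc=[17, 8, 21]
11: 0x87 (blk 8, set 0) → VC-HIT  vc=[17, 4, 21]
12: 0x43 (blk 4, set 0) → VC-HIT  vc=[17, 8, 21]

MISSES = 5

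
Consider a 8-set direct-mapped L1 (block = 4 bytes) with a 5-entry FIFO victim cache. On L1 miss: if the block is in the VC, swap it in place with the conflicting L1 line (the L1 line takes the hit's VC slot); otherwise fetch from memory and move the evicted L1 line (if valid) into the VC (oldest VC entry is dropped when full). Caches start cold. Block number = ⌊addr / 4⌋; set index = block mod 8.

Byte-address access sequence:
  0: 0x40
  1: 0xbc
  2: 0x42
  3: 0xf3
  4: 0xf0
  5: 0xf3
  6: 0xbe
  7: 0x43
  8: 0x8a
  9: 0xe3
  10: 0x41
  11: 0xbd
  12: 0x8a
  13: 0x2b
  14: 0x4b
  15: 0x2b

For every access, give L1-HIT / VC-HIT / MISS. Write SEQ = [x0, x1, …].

SEQ = [MISS, MISS, L1-HIT, MISS, L1-HIT, L1-HIT, L1-HIT, L1-HIT, MISS, MISS, VC-HIT, L1-HIT, L1-HIT, MISS, MISS, VC-HIT]

0: 0x40 (blk 16, set 0) → MISS  vc=[]
1: 0xbc (blk 47, set 7) → MISS  vc=[]
2: 0x42 (blk 16, set 0) → L1-HIT  vc=[]
3: 0xf3 (blk 60, set 4) → MISS  vc=[]
4: 0xf0 (blk 60, set 4) → L1-HIT  vc=[]
5: 0xf3 (blk 60, set 4) → L1-HIT  vc=[]
6: 0xbe (blk 47, set 7) → L1-HIT  vc=[]
7: 0x43 (blk 16, set 0) → L1-HIT  vc=[]
8: 0x8a (blk 34, set 2) → MISS  vc=[]
9: 0xe3 (blk 56, set 0) → MISS  vc=[16]
10: 0x41 (blk 16, set 0) → VC-HIT  vc=[56]
11: 0xbd (blk 47, set 7) → L1-HIT  vc=[56]
12: 0x8a (blk 34, set 2) → L1-HIT  vc=[56]
13: 0x2b (blk 10, set 2) → MISS  vc=[56, 34]
14: 0x4b (blk 18, set 2) → MISS  vc=[56, 34, 10]
15: 0x2b (blk 10, set 2) → VC-HIT  vc=[56, 34, 18]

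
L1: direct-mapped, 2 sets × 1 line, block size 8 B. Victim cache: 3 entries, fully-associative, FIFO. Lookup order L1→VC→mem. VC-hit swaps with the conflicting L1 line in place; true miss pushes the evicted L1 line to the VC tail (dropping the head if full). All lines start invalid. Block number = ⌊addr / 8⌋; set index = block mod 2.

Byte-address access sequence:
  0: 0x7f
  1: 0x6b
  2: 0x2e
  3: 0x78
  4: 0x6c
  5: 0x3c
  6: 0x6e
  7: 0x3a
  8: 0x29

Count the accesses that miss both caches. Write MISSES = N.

#0 0x7f→b15/s1 MISS; vc=[]
#1 0x6b→b13/s1 MISS; vc=[15]
#2 0x2e→b5/s1 MISS; vc=[15,13]
#3 0x78→b15/s1 VC-HIT; vc=[5,13]
#4 0x6c→b13/s1 VC-HIT; vc=[5,15]
#5 0x3c→b7/s1 MISS; vc=[5,15,13]
#6 0x6e→b13/s1 VC-HIT; vc=[5,15,7]
#7 0x3a→b7/s1 VC-HIT; vc=[5,15,13]
#8 0x29→b5/s1 VC-HIT; vc=[7,15,13]

MISSES = 4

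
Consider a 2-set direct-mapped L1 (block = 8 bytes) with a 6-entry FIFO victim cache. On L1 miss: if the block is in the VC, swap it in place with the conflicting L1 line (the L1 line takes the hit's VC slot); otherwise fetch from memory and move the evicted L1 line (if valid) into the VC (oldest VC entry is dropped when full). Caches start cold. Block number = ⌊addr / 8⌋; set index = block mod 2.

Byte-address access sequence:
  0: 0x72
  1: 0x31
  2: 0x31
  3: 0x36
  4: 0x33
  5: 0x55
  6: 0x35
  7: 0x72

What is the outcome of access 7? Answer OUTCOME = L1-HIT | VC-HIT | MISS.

  [0] addr=0x72 blk=14 s=0: MISS | VC []
  [1] addr=0x31 blk=6 s=0: MISS | VC [14]
  [2] addr=0x31 blk=6 s=0: L1-HIT | VC [14]
  [3] addr=0x36 blk=6 s=0: L1-HIT | VC [14]
  [4] addr=0x33 blk=6 s=0: L1-HIT | VC [14]
  [5] addr=0x55 blk=10 s=0: MISS | VC [14, 6]
  [6] addr=0x35 blk=6 s=0: VC-HIT | VC [14, 10]
  [7] addr=0x72 blk=14 s=0: VC-HIT | VC [6, 10]

OUTCOME = VC-HIT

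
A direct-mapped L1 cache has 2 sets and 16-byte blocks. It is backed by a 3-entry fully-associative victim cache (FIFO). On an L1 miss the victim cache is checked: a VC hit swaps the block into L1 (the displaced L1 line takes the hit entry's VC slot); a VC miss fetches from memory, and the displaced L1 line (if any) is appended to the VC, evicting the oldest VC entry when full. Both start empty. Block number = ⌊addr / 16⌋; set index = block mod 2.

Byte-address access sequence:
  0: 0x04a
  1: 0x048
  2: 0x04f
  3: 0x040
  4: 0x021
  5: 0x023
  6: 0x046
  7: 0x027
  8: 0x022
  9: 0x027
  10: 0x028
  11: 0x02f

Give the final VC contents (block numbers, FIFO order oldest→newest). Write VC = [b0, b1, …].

0: 0x4a (blk 4, set 0) → MISS  vc=[]
1: 0x48 (blk 4, set 0) → L1-HIT  vc=[]
2: 0x4f (blk 4, set 0) → L1-HIT  vc=[]
3: 0x40 (blk 4, set 0) → L1-HIT  vc=[]
4: 0x21 (blk 2, set 0) → MISS  vc=[4]
5: 0x23 (blk 2, set 0) → L1-HIT  vc=[4]
6: 0x46 (blk 4, set 0) → VC-HIT  vc=[2]
7: 0x27 (blk 2, set 0) → VC-HIT  vc=[4]
8: 0x22 (blk 2, set 0) → L1-HIT  vc=[4]
9: 0x27 (blk 2, set 0) → L1-HIT  vc=[4]
10: 0x28 (blk 2, set 0) → L1-HIT  vc=[4]
11: 0x2f (blk 2, set 0) → L1-HIT  vc=[4]

VC = [4]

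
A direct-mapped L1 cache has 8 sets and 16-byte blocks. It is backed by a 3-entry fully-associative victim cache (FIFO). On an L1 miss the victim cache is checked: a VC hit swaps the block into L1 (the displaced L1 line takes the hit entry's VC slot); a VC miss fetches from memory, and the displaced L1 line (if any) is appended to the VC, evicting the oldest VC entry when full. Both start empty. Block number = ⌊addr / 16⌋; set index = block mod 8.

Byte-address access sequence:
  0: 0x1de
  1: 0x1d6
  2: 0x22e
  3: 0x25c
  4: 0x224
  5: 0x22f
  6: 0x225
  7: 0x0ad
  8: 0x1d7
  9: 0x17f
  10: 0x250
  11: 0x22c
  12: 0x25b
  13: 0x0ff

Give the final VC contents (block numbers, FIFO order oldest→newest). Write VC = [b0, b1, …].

VC = [29, 10, 23]

#0 0x1de→b29/s5 MISS; vc=[]
#1 0x1d6→b29/s5 L1-HIT; vc=[]
#2 0x22e→b34/s2 MISS; vc=[]
#3 0x25c→b37/s5 MISS; vc=[29]
#4 0x224→b34/s2 L1-HIT; vc=[29]
#5 0x22f→b34/s2 L1-HIT; vc=[29]
#6 0x225→b34/s2 L1-HIT; vc=[29]
#7 0xad→b10/s2 MISS; vc=[29,34]
#8 0x1d7→b29/s5 VC-HIT; vc=[37,34]
#9 0x17f→b23/s7 MISS; vc=[37,34]
#10 0x250→b37/s5 VC-HIT; vc=[29,34]
#11 0x22c→b34/s2 VC-HIT; vc=[29,10]
#12 0x25b→b37/s5 L1-HIT; vc=[29,10]
#13 0xff→b15/s7 MISS; vc=[29,10,23]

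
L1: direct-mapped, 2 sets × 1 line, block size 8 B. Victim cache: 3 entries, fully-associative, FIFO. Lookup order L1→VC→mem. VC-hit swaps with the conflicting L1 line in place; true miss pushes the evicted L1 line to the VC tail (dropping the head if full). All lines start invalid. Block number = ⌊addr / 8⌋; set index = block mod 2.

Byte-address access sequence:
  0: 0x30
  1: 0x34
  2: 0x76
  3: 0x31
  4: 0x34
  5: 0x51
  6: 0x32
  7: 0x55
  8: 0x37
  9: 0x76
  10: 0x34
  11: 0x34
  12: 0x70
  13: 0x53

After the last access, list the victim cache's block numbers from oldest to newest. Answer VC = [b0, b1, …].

  [0] addr=0x30 blk=6 s=0: MISS | VC []
  [1] addr=0x34 blk=6 s=0: L1-HIT | VC []
  [2] addr=0x76 blk=14 s=0: MISS | VC [6]
  [3] addr=0x31 blk=6 s=0: VC-HIT | VC [14]
  [4] addr=0x34 blk=6 s=0: L1-HIT | VC [14]
  [5] addr=0x51 blk=10 s=0: MISS | VC [14, 6]
  [6] addr=0x32 blk=6 s=0: VC-HIT | VC [14, 10]
  [7] addr=0x55 blk=10 s=0: VC-HIT | VC [14, 6]
  [8] addr=0x37 blk=6 s=0: VC-HIT | VC [14, 10]
  [9] addr=0x76 blk=14 s=0: VC-HIT | VC [6, 10]
  [10] addr=0x34 blk=6 s=0: VC-HIT | VC [14, 10]
  [11] addr=0x34 blk=6 s=0: L1-HIT | VC [14, 10]
  [12] addr=0x70 blk=14 s=0: VC-HIT | VC [6, 10]
  [13] addr=0x53 blk=10 s=0: VC-HIT | VC [6, 14]

VC = [6, 14]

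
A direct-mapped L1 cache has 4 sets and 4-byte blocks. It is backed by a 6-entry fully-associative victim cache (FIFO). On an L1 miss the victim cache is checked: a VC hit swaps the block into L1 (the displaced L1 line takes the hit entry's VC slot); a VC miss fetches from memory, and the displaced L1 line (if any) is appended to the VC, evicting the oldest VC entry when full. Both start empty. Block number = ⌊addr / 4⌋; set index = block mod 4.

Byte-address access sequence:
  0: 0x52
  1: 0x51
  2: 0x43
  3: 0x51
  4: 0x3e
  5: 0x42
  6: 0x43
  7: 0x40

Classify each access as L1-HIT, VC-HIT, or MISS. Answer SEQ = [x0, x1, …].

SEQ = [MISS, L1-HIT, MISS, VC-HIT, MISS, VC-HIT, L1-HIT, L1-HIT]

0: 0x52 (blk 20, set 0) → MISS  vc=[]
1: 0x51 (blk 20, set 0) → L1-HIT  vc=[]
2: 0x43 (blk 16, set 0) → MISS  vc=[20]
3: 0x51 (blk 20, set 0) → VC-HIT  vc=[16]
4: 0x3e (blk 15, set 3) → MISS  vc=[16]
5: 0x42 (blk 16, set 0) → VC-HIT  vc=[20]
6: 0x43 (blk 16, set 0) → L1-HIT  vc=[20]
7: 0x40 (blk 16, set 0) → L1-HIT  vc=[20]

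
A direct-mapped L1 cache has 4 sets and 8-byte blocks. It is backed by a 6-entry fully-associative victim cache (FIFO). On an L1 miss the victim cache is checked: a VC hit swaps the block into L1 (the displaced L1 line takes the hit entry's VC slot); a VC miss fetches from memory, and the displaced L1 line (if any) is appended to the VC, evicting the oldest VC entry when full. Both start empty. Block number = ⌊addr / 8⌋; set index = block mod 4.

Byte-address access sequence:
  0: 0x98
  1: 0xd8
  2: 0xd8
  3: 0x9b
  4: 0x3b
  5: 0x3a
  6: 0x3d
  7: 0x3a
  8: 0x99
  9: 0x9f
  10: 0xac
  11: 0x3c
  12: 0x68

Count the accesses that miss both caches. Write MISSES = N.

MISSES = 5

0: 0x98 (blk 19, set 3) → MISS  vc=[]
1: 0xd8 (blk 27, set 3) → MISS  vc=[19]
2: 0xd8 (blk 27, set 3) → L1-HIT  vc=[19]
3: 0x9b (blk 19, set 3) → VC-HIT  vc=[27]
4: 0x3b (blk 7, set 3) → MISS  vc=[27, 19]
5: 0x3a (blk 7, set 3) → L1-HIT  vc=[27, 19]
6: 0x3d (blk 7, set 3) → L1-HIT  vc=[27, 19]
7: 0x3a (blk 7, set 3) → L1-HIT  vc=[27, 19]
8: 0x99 (blk 19, set 3) → VC-HIT  vc=[27, 7]
9: 0x9f (blk 19, set 3) → L1-HIT  vc=[27, 7]
10: 0xac (blk 21, set 1) → MISS  vc=[27, 7]
11: 0x3c (blk 7, set 3) → VC-HIT  vc=[27, 19]
12: 0x68 (blk 13, set 1) → MISS  vc=[27, 19, 21]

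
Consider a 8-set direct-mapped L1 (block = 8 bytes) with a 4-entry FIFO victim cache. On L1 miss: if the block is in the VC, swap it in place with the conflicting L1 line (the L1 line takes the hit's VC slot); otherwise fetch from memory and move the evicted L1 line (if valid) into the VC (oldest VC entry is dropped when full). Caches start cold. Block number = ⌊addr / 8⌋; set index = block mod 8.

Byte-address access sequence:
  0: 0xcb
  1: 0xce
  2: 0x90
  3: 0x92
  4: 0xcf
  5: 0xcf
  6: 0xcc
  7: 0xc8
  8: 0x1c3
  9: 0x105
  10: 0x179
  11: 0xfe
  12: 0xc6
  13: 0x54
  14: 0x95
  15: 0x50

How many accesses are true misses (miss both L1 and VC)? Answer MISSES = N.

MISSES = 8

0: 0xcb (blk 25, set 1) → MISS  vc=[]
1: 0xce (blk 25, set 1) → L1-HIT  vc=[]
2: 0x90 (blk 18, set 2) → MISS  vc=[]
3: 0x92 (blk 18, set 2) → L1-HIT  vc=[]
4: 0xcf (blk 25, set 1) → L1-HIT  vc=[]
5: 0xcf (blk 25, set 1) → L1-HIT  vc=[]
6: 0xcc (blk 25, set 1) → L1-HIT  vc=[]
7: 0xc8 (blk 25, set 1) → L1-HIT  vc=[]
8: 0x1c3 (blk 56, set 0) → MISS  vc=[]
9: 0x105 (blk 32, set 0) → MISS  vc=[56]
10: 0x179 (blk 47, set 7) → MISS  vc=[56]
11: 0xfe (blk 31, set 7) → MISS  vc=[56, 47]
12: 0xc6 (blk 24, set 0) → MISS  vc=[56, 47, 32]
13: 0x54 (blk 10, set 2) → MISS  vc=[56, 47, 32, 18]
14: 0x95 (blk 18, set 2) → VC-HIT  vc=[56, 47, 32, 10]
15: 0x50 (blk 10, set 2) → VC-HIT  vc=[56, 47, 32, 18]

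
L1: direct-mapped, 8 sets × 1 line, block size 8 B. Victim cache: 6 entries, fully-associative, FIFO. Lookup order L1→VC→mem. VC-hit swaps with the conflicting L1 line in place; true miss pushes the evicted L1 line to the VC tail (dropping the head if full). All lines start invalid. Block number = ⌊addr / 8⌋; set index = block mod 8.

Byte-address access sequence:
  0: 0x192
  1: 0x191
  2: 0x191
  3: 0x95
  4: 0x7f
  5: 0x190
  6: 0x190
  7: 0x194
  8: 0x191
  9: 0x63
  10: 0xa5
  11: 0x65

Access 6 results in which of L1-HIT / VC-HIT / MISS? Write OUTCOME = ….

0: 0x192 (blk 50, set 2) → MISS  vc=[]
1: 0x191 (blk 50, set 2) → L1-HIT  vc=[]
2: 0x191 (blk 50, set 2) → L1-HIT  vc=[]
3: 0x95 (blk 18, set 2) → MISS  vc=[50]
4: 0x7f (blk 15, set 7) → MISS  vc=[50]
5: 0x190 (blk 50, set 2) → VC-HIT  vc=[18]
6: 0x190 (blk 50, set 2) → L1-HIT  vc=[18]
7: 0x194 (blk 50, set 2) → L1-HIT  vc=[18]
8: 0x191 (blk 50, set 2) → L1-HIT  vc=[18]
9: 0x63 (blk 12, set 4) → MISS  vc=[18]
10: 0xa5 (blk 20, set 4) → MISS  vc=[18, 12]
11: 0x65 (blk 12, set 4) → VC-HIT  vc=[18, 20]

OUTCOME = L1-HIT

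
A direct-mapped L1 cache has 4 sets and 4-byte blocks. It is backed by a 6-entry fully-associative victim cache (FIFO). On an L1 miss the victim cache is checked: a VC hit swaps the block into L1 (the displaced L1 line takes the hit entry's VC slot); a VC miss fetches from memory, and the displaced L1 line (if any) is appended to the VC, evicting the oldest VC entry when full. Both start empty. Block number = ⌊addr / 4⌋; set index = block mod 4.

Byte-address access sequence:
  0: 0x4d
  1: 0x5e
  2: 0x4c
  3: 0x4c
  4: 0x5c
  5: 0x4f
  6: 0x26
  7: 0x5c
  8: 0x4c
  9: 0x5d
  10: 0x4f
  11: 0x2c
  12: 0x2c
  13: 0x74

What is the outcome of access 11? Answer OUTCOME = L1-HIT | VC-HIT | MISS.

0: 0x4d (blk 19, set 3) → MISS  vc=[]
1: 0x5e (blk 23, set 3) → MISS  vc=[19]
2: 0x4c (blk 19, set 3) → VC-HIT  vc=[23]
3: 0x4c (blk 19, set 3) → L1-HIT  vc=[23]
4: 0x5c (blk 23, set 3) → VC-HIT  vc=[19]
5: 0x4f (blk 19, set 3) → VC-HIT  vc=[23]
6: 0x26 (blk 9, set 1) → MISS  vc=[23]
7: 0x5c (blk 23, set 3) → VC-HIT  vc=[19]
8: 0x4c (blk 19, set 3) → VC-HIT  vc=[23]
9: 0x5d (blk 23, set 3) → VC-HIT  vc=[19]
10: 0x4f (blk 19, set 3) → VC-HIT  vc=[23]
11: 0x2c (blk 11, set 3) → MISS  vc=[23, 19]
12: 0x2c (blk 11, set 3) → L1-HIT  vc=[23, 19]
13: 0x74 (blk 29, set 1) → MISS  vc=[23, 19, 9]

OUTCOME = MISS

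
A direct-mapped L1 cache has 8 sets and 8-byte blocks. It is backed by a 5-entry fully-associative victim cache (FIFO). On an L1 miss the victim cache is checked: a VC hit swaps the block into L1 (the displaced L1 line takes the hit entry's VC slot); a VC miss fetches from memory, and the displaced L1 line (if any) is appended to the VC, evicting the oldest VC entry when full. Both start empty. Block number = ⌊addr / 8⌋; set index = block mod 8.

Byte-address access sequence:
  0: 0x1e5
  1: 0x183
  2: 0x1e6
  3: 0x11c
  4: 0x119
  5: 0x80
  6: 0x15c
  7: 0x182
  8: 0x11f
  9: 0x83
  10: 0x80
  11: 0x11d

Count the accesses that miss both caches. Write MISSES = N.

MISSES = 5

  [0] addr=0x1e5 blk=60 s=4: MISS | VC []
  [1] addr=0x183 blk=48 s=0: MISS | VC []
  [2] addr=0x1e6 blk=60 s=4: L1-HIT | VC []
  [3] addr=0x11c blk=35 s=3: MISS | VC []
  [4] addr=0x119 blk=35 s=3: L1-HIT | VC []
  [5] addr=0x80 blk=16 s=0: MISS | VC [48]
  [6] addr=0x15c blk=43 s=3: MISS | VC [48, 35]
  [7] addr=0x182 blk=48 s=0: VC-HIT | VC [16, 35]
  [8] addr=0x11f blk=35 s=3: VC-HIT | VC [16, 43]
  [9] addr=0x83 blk=16 s=0: VC-HIT | VC [48, 43]
  [10] addr=0x80 blk=16 s=0: L1-HIT | VC [48, 43]
  [11] addr=0x11d blk=35 s=3: L1-HIT | VC [48, 43]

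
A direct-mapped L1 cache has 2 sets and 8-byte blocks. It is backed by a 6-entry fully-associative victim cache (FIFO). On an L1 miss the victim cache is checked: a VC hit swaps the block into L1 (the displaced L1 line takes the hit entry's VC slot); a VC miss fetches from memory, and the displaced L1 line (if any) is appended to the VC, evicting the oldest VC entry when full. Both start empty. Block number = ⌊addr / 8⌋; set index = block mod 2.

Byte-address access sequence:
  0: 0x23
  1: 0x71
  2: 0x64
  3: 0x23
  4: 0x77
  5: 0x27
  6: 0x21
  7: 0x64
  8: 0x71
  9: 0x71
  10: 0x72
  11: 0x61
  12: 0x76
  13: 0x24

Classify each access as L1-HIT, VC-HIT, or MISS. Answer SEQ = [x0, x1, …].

#0 0x23→b4/s0 MISS; vc=[]
#1 0x71→b14/s0 MISS; vc=[4]
#2 0x64→b12/s0 MISS; vc=[4,14]
#3 0x23→b4/s0 VC-HIT; vc=[12,14]
#4 0x77→b14/s0 VC-HIT; vc=[12,4]
#5 0x27→b4/s0 VC-HIT; vc=[12,14]
#6 0x21→b4/s0 L1-HIT; vc=[12,14]
#7 0x64→b12/s0 VC-HIT; vc=[4,14]
#8 0x71→b14/s0 VC-HIT; vc=[4,12]
#9 0x71→b14/s0 L1-HIT; vc=[4,12]
#10 0x72→b14/s0 L1-HIT; vc=[4,12]
#11 0x61→b12/s0 VC-HIT; vc=[4,14]
#12 0x76→b14/s0 VC-HIT; vc=[4,12]
#13 0x24→b4/s0 VC-HIT; vc=[14,12]

SEQ = [MISS, MISS, MISS, VC-HIT, VC-HIT, VC-HIT, L1-HIT, VC-HIT, VC-HIT, L1-HIT, L1-HIT, VC-HIT, VC-HIT, VC-HIT]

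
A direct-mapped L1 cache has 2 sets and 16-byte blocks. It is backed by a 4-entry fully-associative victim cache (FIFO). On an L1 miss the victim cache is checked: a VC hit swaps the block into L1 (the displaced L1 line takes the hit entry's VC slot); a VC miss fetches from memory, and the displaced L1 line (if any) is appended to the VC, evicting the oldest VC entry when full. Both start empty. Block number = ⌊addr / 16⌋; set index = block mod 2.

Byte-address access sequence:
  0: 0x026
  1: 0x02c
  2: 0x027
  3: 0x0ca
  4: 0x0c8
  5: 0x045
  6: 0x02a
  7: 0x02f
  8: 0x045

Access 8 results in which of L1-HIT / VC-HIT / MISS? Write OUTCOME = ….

OUTCOME = VC-HIT

0: 0x26 (blk 2, set 0) → MISS  vc=[]
1: 0x2c (blk 2, set 0) → L1-HIT  vc=[]
2: 0x27 (blk 2, set 0) → L1-HIT  vc=[]
3: 0xca (blk 12, set 0) → MISS  vc=[2]
4: 0xc8 (blk 12, set 0) → L1-HIT  vc=[2]
5: 0x45 (blk 4, set 0) → MISS  vc=[2, 12]
6: 0x2a (blk 2, set 0) → VC-HIT  vc=[4, 12]
7: 0x2f (blk 2, set 0) → L1-HIT  vc=[4, 12]
8: 0x45 (blk 4, set 0) → VC-HIT  vc=[2, 12]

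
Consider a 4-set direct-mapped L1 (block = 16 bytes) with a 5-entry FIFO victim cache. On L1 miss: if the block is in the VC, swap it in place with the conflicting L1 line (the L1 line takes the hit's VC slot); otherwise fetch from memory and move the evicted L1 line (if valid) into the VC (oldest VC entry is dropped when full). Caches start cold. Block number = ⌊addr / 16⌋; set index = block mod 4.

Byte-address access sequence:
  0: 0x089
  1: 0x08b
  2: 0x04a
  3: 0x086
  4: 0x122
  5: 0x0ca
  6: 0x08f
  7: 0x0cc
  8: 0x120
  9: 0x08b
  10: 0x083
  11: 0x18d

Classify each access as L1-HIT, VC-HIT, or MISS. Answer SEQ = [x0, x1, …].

SEQ = [MISS, L1-HIT, MISS, VC-HIT, MISS, MISS, VC-HIT, VC-HIT, L1-HIT, VC-HIT, L1-HIT, MISS]

  [0] addr=0x89 blk=8 s=0: MISS | VC []
  [1] addr=0x8b blk=8 s=0: L1-HIT | VC []
  [2] addr=0x4a blk=4 s=0: MISS | VC [8]
  [3] addr=0x86 blk=8 s=0: VC-HIT | VC [4]
  [4] addr=0x122 blk=18 s=2: MISS | VC [4]
  [5] addr=0xca blk=12 s=0: MISS | VC [4, 8]
  [6] addr=0x8f blk=8 s=0: VC-HIT | VC [4, 12]
  [7] addr=0xcc blk=12 s=0: VC-HIT | VC [4, 8]
  [8] addr=0x120 blk=18 s=2: L1-HIT | VC [4, 8]
  [9] addr=0x8b blk=8 s=0: VC-HIT | VC [4, 12]
  [10] addr=0x83 blk=8 s=0: L1-HIT | VC [4, 12]
  [11] addr=0x18d blk=24 s=0: MISS | VC [4, 12, 8]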